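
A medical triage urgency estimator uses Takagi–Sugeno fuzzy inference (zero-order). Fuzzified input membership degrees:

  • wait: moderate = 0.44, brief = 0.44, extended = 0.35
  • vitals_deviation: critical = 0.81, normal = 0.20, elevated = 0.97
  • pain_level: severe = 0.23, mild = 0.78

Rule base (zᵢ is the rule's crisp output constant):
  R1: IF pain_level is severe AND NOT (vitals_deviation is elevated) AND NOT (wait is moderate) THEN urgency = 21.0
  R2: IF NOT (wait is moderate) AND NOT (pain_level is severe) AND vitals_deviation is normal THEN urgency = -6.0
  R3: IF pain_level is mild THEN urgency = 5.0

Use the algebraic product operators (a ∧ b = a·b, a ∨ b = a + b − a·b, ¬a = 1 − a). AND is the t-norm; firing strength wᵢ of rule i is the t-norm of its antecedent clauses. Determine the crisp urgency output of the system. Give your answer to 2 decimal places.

3.98

R1 (z=21.0): severe=0.23, ¬elevated=1−0.97=0.03, ¬moderate=1−0.44=0.56; AND[a·b] → w = 0.0039
R2 (z=-6.0): ¬moderate=1−0.44=0.56, ¬severe=1−0.23=0.77, normal=0.20; AND[a·b] → w = 0.0862
R3 (z=5.0): mild=0.78 → w = 0.7800
Weighted average = (0.0039·21.0 + 0.0862·-6.0 + 0.7800·5.0) / (0.0039 + 0.0862 + 0.7800)
  = 3.4637 / 0.8701 = 3.98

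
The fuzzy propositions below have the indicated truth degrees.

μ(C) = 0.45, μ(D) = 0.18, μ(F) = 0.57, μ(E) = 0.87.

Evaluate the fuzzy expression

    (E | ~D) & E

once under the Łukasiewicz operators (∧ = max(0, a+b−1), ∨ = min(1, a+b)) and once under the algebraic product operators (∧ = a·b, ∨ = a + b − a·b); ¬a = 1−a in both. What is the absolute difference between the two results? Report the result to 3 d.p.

Under Łukasiewicz:
  ~D = 1 − 0.18 = 0.82
  E | ~D = min(1, a+b) on (0.87, 0.82) = 1.00
  (E | ~D) & E = max(0, a+b−1) on (1.00, 0.87) = 0.87
  → value = 0.8700
Under algebraic product:
  ~D = 1 − 0.1800 = 0.8200
  E | ~D = a + b − a·b on (0.8700, 0.8200) = 0.9766
  (E | ~D) & E = a·b on (0.9766, 0.8700) = 0.8496
  → value = 0.8496
|0.8700 − 0.8496| = 0.020

0.020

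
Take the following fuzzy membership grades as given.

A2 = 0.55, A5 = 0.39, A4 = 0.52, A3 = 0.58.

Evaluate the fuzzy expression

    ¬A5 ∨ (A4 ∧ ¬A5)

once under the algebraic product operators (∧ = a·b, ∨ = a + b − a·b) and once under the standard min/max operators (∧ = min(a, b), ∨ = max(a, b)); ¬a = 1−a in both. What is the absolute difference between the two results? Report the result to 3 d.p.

Under algebraic product:
  ¬A5 = 1 − 0.3900 = 0.6100
  ¬A5 = 1 − 0.3900 = 0.6100
  A4 ∧ ¬A5 = a·b on (0.5200, 0.6100) = 0.3172
  ¬A5 ∨ (A4 ∧ ¬A5) = a + b − a·b on (0.6100, 0.3172) = 0.7337
  → value = 0.7337
Under standard min/max:
  ¬A5 = 1 − 0.39 = 0.61
  ¬A5 = 1 − 0.39 = 0.61
  A4 ∧ ¬A5 = min(a, b) on (0.52, 0.61) = 0.52
  ¬A5 ∨ (A4 ∧ ¬A5) = max(a, b) on (0.61, 0.52) = 0.61
  → value = 0.6100
|0.7337 − 0.6100| = 0.124

0.124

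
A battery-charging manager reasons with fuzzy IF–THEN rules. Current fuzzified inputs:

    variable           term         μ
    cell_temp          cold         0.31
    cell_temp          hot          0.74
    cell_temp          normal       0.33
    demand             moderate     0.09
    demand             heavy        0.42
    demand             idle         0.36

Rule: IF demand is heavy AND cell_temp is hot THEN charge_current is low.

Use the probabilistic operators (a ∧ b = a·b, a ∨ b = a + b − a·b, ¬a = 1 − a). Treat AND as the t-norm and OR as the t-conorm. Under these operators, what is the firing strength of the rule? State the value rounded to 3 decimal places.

firing strength: heavy=0.42, hot=0.74; AND[a·b] → w = 0.3108

0.311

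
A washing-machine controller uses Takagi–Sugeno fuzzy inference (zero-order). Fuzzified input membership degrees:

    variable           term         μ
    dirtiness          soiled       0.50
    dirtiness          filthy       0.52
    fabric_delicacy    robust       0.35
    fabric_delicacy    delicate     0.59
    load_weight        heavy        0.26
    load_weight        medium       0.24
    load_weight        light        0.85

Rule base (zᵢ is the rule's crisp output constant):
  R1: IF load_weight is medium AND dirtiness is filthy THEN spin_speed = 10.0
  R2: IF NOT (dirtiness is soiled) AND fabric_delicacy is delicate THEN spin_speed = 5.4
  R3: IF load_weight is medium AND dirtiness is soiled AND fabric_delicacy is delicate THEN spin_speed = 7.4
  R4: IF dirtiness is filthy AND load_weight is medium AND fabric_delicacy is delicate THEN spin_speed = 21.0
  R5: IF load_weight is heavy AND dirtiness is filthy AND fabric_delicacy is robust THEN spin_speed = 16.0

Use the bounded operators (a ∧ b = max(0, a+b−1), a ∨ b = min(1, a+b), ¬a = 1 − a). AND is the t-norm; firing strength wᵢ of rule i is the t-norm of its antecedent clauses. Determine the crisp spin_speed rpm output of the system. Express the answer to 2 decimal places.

5.40

R1 (z=10.0): medium=0.24, filthy=0.52; AND[max(0, a+b−1)] → w = 0.00
R2 (z=5.4): ¬soiled=1−0.50=0.50, delicate=0.59; AND[max(0, a+b−1)] → w = 0.09
R3 (z=7.4): medium=0.24, soiled=0.50, delicate=0.59; AND[max(0, a+b−1)] → w = 0.00
R4 (z=21.0): filthy=0.52, medium=0.24, delicate=0.59; AND[max(0, a+b−1)] → w = 0.00
R5 (z=16.0): heavy=0.26, filthy=0.52, robust=0.35; AND[max(0, a+b−1)] → w = 0.00
Weighted average = (0.00·10.0 + 0.09·5.4 + 0.00·7.4 + 0.00·21.0 + 0.00·16.0) / (0.00 + 0.09 + 0.00 + 0.00 + 0.00)
  = 0.4860 / 0.0900 = 5.40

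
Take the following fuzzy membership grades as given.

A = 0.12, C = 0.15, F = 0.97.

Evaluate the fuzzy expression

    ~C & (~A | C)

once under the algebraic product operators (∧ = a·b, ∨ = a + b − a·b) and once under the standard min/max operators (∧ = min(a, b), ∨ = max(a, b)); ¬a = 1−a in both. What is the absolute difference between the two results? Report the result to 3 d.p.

Under algebraic product:
  ~C = 1 − 0.1500 = 0.8500
  ~A = 1 − 0.1200 = 0.8800
  ~A | C = a + b − a·b on (0.8800, 0.1500) = 0.8980
  ~C & (~A | C) = a·b on (0.8500, 0.8980) = 0.7633
  → value = 0.7633
Under standard min/max:
  ~C = 1 − 0.15 = 0.85
  ~A = 1 − 0.12 = 0.88
  ~A | C = max(a, b) on (0.88, 0.15) = 0.88
  ~C & (~A | C) = min(a, b) on (0.85, 0.88) = 0.85
  → value = 0.8500
|0.7633 − 0.8500| = 0.087

0.087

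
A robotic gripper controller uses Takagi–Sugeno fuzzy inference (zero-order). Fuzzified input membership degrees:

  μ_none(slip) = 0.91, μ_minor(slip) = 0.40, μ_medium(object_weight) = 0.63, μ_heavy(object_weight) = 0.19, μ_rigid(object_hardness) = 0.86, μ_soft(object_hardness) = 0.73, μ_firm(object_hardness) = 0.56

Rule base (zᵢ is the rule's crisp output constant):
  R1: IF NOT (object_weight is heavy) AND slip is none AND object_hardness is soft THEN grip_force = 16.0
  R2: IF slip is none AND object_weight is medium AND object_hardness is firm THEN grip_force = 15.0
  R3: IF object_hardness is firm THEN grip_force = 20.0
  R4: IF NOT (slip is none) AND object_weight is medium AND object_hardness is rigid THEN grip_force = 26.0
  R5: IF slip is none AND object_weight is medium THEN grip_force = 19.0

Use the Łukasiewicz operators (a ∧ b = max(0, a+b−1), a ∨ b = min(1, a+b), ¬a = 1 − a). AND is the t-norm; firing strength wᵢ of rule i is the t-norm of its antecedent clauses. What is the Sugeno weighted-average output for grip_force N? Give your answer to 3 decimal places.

R1 (z=16.0): ¬heavy=1−0.19=0.81, none=0.91, soft=0.73; AND[max(0, a+b−1)] → w = 0.45
R2 (z=15.0): none=0.91, medium=0.63, firm=0.56; AND[max(0, a+b−1)] → w = 0.10
R3 (z=20.0): firm=0.56 → w = 0.56
R4 (z=26.0): ¬none=1−0.91=0.09, medium=0.63, rigid=0.86; AND[max(0, a+b−1)] → w = 0.00
R5 (z=19.0): none=0.91, medium=0.63; AND[max(0, a+b−1)] → w = 0.54
Weighted average = (0.45·16.0 + 0.10·15.0 + 0.56·20.0 + 0.00·26.0 + 0.54·19.0) / (0.45 + 0.10 + 0.56 + 0.00 + 0.54)
  = 30.1600 / 1.6500 = 18.279

18.279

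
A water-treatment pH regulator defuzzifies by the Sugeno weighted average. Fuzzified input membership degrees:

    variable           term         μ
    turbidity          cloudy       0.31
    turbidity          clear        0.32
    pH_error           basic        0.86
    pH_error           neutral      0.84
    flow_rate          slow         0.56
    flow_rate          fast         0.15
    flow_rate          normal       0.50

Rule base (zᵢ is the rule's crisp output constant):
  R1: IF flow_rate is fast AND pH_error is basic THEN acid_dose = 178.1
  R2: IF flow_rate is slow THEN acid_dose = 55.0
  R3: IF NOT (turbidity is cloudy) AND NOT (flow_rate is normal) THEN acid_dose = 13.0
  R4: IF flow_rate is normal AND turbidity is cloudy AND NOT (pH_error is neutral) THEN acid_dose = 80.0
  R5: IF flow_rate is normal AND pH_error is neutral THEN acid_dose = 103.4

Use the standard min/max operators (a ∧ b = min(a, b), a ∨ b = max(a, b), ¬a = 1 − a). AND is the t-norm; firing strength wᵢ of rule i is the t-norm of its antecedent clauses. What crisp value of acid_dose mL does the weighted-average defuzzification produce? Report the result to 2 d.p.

R1 (z=178.1): fast=0.15, basic=0.86; AND[min(a, b)] → w = 0.15
R2 (z=55.0): slow=0.56 → w = 0.56
R3 (z=13.0): ¬cloudy=1−0.31=0.69, ¬normal=1−0.50=0.50; AND[min(a, b)] → w = 0.50
R4 (z=80.0): normal=0.50, cloudy=0.31, ¬neutral=1−0.84=0.16; AND[min(a, b)] → w = 0.16
R5 (z=103.4): normal=0.50, neutral=0.84; AND[min(a, b)] → w = 0.50
Weighted average = (0.15·178.1 + 0.56·55.0 + 0.50·13.0 + 0.16·80.0 + 0.50·103.4) / (0.15 + 0.56 + 0.50 + 0.16 + 0.50)
  = 128.5150 / 1.8700 = 68.72

68.72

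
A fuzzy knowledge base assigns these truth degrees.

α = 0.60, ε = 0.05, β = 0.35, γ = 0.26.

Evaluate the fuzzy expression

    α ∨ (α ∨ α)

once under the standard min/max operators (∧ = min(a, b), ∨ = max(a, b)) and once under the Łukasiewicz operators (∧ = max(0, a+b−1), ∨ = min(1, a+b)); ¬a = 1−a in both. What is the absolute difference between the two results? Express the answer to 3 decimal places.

0.400

Under standard min/max:
  α ∨ α = max(a, b) on (0.60, 0.60) = 0.60
  α ∨ (α ∨ α) = max(a, b) on (0.60, 0.60) = 0.60
  → value = 0.6000
Under Łukasiewicz:
  α ∨ α = min(1, a+b) on (0.60, 0.60) = 1.00
  α ∨ (α ∨ α) = min(1, a+b) on (0.60, 1.00) = 1.00
  → value = 1.0000
|0.6000 − 1.0000| = 0.400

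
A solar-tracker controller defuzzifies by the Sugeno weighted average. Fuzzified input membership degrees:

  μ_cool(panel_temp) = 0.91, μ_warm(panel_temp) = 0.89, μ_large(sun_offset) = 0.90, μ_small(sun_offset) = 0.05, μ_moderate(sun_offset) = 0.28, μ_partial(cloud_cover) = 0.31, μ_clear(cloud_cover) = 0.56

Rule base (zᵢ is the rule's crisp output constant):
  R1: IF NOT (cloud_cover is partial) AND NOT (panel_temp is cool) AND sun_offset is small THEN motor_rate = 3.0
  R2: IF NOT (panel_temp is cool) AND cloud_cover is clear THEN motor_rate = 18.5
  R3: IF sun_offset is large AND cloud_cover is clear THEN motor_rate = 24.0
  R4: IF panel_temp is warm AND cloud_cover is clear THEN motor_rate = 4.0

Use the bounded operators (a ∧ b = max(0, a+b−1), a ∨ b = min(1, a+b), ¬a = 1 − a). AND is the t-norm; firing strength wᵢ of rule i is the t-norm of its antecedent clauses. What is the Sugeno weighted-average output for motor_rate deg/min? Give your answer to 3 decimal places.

14.110

R1 (z=3.0): ¬partial=1−0.31=0.69, ¬cool=1−0.91=0.09, small=0.05; AND[max(0, a+b−1)] → w = 0.00
R2 (z=18.5): ¬cool=1−0.91=0.09, clear=0.56; AND[max(0, a+b−1)] → w = 0.00
R3 (z=24.0): large=0.90, clear=0.56; AND[max(0, a+b−1)] → w = 0.46
R4 (z=4.0): warm=0.89, clear=0.56; AND[max(0, a+b−1)] → w = 0.45
Weighted average = (0.00·3.0 + 0.00·18.5 + 0.46·24.0 + 0.45·4.0) / (0.00 + 0.00 + 0.46 + 0.45)
  = 12.8400 / 0.9100 = 14.110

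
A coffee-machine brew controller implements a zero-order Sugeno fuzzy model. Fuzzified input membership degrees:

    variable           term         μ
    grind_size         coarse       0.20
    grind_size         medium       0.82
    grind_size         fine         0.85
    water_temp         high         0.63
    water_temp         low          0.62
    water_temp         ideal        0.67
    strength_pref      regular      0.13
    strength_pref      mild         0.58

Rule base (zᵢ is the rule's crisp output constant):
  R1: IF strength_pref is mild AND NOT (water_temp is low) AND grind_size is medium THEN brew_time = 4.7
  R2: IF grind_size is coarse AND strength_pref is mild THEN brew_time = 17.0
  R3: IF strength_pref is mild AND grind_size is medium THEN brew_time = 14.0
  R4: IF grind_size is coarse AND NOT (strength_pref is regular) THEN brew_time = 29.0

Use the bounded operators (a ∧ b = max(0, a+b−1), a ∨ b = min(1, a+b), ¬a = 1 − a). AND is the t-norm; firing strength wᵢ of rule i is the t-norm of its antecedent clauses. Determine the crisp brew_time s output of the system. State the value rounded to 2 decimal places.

R1 (z=4.7): mild=0.58, ¬low=1−0.62=0.38, medium=0.82; AND[max(0, a+b−1)] → w = 0.00
R2 (z=17.0): coarse=0.20, mild=0.58; AND[max(0, a+b−1)] → w = 0.00
R3 (z=14.0): mild=0.58, medium=0.82; AND[max(0, a+b−1)] → w = 0.40
R4 (z=29.0): coarse=0.20, ¬regular=1−0.13=0.87; AND[max(0, a+b−1)] → w = 0.07
Weighted average = (0.00·4.7 + 0.00·17.0 + 0.40·14.0 + 0.07·29.0) / (0.00 + 0.00 + 0.40 + 0.07)
  = 7.6300 / 0.4700 = 16.23

16.23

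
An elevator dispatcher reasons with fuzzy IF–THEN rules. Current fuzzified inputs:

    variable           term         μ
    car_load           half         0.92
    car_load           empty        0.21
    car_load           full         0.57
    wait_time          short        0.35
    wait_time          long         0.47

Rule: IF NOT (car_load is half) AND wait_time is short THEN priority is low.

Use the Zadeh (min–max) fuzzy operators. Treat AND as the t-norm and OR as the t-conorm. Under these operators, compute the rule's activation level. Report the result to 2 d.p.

firing strength: ¬half=1−0.92=0.08, short=0.35; AND[min(a, b)] → w = 0.08

0.08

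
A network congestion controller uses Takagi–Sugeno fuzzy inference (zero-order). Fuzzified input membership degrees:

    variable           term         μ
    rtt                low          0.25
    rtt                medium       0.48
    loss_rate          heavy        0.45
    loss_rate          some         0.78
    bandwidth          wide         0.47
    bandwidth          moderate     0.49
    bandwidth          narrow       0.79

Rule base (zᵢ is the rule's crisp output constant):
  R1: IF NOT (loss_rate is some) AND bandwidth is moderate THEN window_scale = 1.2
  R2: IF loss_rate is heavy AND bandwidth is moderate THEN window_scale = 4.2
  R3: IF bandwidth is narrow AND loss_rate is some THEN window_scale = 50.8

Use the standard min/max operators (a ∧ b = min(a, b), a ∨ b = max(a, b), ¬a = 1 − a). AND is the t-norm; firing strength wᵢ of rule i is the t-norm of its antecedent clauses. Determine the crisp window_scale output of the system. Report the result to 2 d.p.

28.81

R1 (z=1.2): ¬some=1−0.78=0.22, moderate=0.49; AND[min(a, b)] → w = 0.22
R2 (z=4.2): heavy=0.45, moderate=0.49; AND[min(a, b)] → w = 0.45
R3 (z=50.8): narrow=0.79, some=0.78; AND[min(a, b)] → w = 0.78
Weighted average = (0.22·1.2 + 0.45·4.2 + 0.78·50.8) / (0.22 + 0.45 + 0.78)
  = 41.7780 / 1.4500 = 28.81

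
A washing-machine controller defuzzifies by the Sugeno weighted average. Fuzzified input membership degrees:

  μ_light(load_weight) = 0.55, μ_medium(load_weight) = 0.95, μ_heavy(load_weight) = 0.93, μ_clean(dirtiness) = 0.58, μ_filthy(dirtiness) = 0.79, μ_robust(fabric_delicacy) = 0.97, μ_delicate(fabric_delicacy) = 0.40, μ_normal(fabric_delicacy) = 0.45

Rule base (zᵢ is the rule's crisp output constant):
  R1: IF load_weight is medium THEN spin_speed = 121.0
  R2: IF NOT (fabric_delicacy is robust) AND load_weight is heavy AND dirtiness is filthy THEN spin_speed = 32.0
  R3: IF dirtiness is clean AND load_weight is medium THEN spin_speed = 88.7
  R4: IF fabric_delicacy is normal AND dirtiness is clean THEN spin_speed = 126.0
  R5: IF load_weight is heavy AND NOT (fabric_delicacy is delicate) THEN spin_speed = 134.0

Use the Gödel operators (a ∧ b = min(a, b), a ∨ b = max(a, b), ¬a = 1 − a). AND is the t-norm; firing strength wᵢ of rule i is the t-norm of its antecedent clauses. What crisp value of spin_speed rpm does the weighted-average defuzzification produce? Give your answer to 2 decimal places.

R1 (z=121.0): medium=0.95 → w = 0.95
R2 (z=32.0): ¬robust=1−0.97=0.03, heavy=0.93, filthy=0.79; AND[min(a, b)] → w = 0.03
R3 (z=88.7): clean=0.58, medium=0.95; AND[min(a, b)] → w = 0.58
R4 (z=126.0): normal=0.45, clean=0.58; AND[min(a, b)] → w = 0.45
R5 (z=134.0): heavy=0.93, ¬delicate=1−0.40=0.60; AND[min(a, b)] → w = 0.60
Weighted average = (0.95·121.0 + 0.03·32.0 + 0.58·88.7 + 0.45·126.0 + 0.60·134.0) / (0.95 + 0.03 + 0.58 + 0.45 + 0.60)
  = 304.4560 / 2.6100 = 116.65

116.65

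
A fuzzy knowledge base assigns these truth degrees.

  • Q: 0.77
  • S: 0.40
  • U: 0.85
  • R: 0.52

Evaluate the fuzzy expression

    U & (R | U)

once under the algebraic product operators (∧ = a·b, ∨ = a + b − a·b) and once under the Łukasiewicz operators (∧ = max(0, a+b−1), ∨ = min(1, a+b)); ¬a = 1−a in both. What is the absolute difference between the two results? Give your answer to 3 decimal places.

0.061

Under algebraic product:
  R | U = a + b − a·b on (0.5200, 0.8500) = 0.9280
  U & (R | U) = a·b on (0.8500, 0.9280) = 0.7888
  → value = 0.7888
Under Łukasiewicz:
  R | U = min(1, a+b) on (0.52, 0.85) = 1.00
  U & (R | U) = max(0, a+b−1) on (0.85, 1.00) = 0.85
  → value = 0.8500
|0.7888 − 0.8500| = 0.061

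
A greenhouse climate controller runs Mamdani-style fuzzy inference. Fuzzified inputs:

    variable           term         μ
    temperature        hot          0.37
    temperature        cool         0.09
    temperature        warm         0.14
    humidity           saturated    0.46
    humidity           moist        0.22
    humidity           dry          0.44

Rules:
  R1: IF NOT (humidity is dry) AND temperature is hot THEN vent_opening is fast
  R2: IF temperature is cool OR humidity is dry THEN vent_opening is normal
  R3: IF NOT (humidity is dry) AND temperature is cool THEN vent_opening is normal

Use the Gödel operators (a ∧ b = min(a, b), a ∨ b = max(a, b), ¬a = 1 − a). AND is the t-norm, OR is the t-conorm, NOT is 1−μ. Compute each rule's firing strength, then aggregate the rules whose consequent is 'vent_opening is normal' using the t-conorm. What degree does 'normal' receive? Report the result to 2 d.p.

R1: ¬dry=1−0.44=0.56, hot=0.37; AND[min(a, b)] → w = 0.37
R2: cool=0.09, dry=0.44; OR[max(a, b)] → w = 0.44
R3: ¬dry=1−0.44=0.56, cool=0.09; AND[min(a, b)] → w = 0.09
Rules with consequent 'normal': {R2, R3} → strengths 0.44, 0.09
Aggregate via t-conorm [max(a, b)]: 0.44

0.44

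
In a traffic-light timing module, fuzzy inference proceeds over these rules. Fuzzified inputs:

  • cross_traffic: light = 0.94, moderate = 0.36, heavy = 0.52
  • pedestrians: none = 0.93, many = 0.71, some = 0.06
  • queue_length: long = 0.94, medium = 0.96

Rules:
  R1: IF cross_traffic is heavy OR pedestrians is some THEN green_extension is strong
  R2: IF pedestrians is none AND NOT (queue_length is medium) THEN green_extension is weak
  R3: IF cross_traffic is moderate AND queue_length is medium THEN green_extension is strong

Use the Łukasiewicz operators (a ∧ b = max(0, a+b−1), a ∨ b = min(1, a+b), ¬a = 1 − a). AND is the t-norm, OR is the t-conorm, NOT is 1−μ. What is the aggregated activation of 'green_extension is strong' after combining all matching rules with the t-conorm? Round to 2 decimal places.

R1: heavy=0.52, some=0.06; OR[min(1, a+b)] → w = 0.58
R2: none=0.93, ¬medium=1−0.96=0.04; AND[max(0, a+b−1)] → w = 0.00
R3: moderate=0.36, medium=0.96; AND[max(0, a+b−1)] → w = 0.32
Rules with consequent 'strong': {R1, R3} → strengths 0.58, 0.32
Aggregate via t-conorm [min(1, a+b)]: 0.90

0.90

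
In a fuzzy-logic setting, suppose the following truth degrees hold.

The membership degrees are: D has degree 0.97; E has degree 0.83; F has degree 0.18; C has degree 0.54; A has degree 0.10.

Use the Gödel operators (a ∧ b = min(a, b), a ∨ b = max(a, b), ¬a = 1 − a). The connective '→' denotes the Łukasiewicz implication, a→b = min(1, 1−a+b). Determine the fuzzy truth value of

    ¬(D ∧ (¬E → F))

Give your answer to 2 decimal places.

0.03

¬E = 1 − 0.83 = 0.17
¬E → F  [Łukasiewicz: min(1, 1−a+b)] with a=0.17, b=0.18 → 1.00
D ∧ (¬E → F) = min(a, b) on (0.97, 1.00) = 0.97
¬(D ∧ (¬E → F)) = 1 − 0.97 = 0.03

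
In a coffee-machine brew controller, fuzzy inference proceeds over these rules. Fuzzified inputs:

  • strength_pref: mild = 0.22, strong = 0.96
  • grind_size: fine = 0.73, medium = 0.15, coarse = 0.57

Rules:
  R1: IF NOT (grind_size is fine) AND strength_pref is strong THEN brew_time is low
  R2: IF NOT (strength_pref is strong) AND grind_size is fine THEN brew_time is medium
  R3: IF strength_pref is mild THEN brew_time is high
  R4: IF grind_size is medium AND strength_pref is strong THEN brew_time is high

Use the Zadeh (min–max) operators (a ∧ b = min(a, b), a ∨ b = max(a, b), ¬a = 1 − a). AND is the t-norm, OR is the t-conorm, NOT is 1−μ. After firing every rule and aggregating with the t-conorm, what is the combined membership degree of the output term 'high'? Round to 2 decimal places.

0.22

R1: ¬fine=1−0.73=0.27, strong=0.96; AND[min(a, b)] → w = 0.27
R2: ¬strong=1−0.96=0.04, fine=0.73; AND[min(a, b)] → w = 0.04
R3: mild=0.22 → w = 0.22
R4: medium=0.15, strong=0.96; AND[min(a, b)] → w = 0.15
Rules with consequent 'high': {R3, R4} → strengths 0.22, 0.15
Aggregate via t-conorm [max(a, b)]: 0.22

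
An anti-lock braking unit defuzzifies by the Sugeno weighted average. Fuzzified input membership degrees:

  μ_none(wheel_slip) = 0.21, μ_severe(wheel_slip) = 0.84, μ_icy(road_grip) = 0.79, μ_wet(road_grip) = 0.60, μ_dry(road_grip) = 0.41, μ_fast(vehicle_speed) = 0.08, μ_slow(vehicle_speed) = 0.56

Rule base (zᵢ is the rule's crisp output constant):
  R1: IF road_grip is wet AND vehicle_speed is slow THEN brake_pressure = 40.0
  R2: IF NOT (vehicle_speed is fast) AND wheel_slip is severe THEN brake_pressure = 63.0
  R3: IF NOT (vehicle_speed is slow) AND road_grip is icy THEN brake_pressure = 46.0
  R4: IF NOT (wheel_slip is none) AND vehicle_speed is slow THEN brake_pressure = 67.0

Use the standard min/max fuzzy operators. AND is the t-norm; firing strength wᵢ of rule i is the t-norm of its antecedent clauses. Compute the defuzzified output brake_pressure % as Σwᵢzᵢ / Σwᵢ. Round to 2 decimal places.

55.45

R1 (z=40.0): wet=0.60, slow=0.56; AND[min(a, b)] → w = 0.56
R2 (z=63.0): ¬fast=1−0.08=0.92, severe=0.84; AND[min(a, b)] → w = 0.84
R3 (z=46.0): ¬slow=1−0.56=0.44, icy=0.79; AND[min(a, b)] → w = 0.44
R4 (z=67.0): ¬none=1−0.21=0.79, slow=0.56; AND[min(a, b)] → w = 0.56
Weighted average = (0.56·40.0 + 0.84·63.0 + 0.44·46.0 + 0.56·67.0) / (0.56 + 0.84 + 0.44 + 0.56)
  = 133.0800 / 2.4000 = 55.45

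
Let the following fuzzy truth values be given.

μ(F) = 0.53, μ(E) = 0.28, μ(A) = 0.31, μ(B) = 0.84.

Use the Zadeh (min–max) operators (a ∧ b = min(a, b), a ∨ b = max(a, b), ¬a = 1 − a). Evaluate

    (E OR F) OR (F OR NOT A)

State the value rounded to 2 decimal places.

E OR F = max(a, b) on (0.28, 0.53) = 0.53
NOT A = 1 − 0.31 = 0.69
F OR NOT A = max(a, b) on (0.53, 0.69) = 0.69
(E OR F) OR (F OR NOT A) = max(a, b) on (0.53, 0.69) = 0.69

0.69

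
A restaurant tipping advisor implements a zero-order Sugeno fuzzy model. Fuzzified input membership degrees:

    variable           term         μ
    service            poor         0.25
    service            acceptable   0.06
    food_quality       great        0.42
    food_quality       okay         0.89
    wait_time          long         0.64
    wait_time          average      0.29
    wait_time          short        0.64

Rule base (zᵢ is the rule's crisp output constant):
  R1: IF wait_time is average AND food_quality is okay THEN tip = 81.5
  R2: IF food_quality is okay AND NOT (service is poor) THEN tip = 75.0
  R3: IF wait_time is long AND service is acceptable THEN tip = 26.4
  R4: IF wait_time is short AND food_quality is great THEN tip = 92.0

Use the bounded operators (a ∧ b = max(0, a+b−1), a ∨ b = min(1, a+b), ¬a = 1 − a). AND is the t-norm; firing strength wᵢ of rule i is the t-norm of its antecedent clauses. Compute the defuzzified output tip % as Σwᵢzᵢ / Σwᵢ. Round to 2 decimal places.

R1 (z=81.5): average=0.29, okay=0.89; AND[max(0, a+b−1)] → w = 0.18
R2 (z=75.0): okay=0.89, ¬poor=1−0.25=0.75; AND[max(0, a+b−1)] → w = 0.64
R3 (z=26.4): long=0.64, acceptable=0.06; AND[max(0, a+b−1)] → w = 0.00
R4 (z=92.0): short=0.64, great=0.42; AND[max(0, a+b−1)] → w = 0.06
Weighted average = (0.18·81.5 + 0.64·75.0 + 0.00·26.4 + 0.06·92.0) / (0.18 + 0.64 + 0.00 + 0.06)
  = 68.1900 / 0.8800 = 77.49

77.49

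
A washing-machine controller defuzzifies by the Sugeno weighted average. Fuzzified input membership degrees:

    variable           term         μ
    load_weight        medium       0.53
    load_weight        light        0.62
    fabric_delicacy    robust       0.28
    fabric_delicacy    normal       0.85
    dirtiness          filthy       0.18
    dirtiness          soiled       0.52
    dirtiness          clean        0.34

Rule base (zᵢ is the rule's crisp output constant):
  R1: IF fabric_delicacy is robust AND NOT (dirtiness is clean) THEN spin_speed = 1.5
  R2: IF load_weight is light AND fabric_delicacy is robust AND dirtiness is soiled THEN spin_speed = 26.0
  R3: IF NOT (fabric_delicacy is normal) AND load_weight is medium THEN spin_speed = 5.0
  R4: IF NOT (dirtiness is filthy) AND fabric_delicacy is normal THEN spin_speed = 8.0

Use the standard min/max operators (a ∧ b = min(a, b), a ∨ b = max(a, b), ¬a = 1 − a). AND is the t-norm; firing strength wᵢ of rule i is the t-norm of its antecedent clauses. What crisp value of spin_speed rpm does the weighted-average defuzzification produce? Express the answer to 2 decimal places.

R1 (z=1.5): robust=0.28, ¬clean=1−0.34=0.66; AND[min(a, b)] → w = 0.28
R2 (z=26.0): light=0.62, robust=0.28, soiled=0.52; AND[min(a, b)] → w = 0.28
R3 (z=5.0): ¬normal=1−0.85=0.15, medium=0.53; AND[min(a, b)] → w = 0.15
R4 (z=8.0): ¬filthy=1−0.18=0.82, normal=0.85; AND[min(a, b)] → w = 0.82
Weighted average = (0.28·1.5 + 0.28·26.0 + 0.15·5.0 + 0.82·8.0) / (0.28 + 0.28 + 0.15 + 0.82)
  = 15.0100 / 1.5300 = 9.81

9.81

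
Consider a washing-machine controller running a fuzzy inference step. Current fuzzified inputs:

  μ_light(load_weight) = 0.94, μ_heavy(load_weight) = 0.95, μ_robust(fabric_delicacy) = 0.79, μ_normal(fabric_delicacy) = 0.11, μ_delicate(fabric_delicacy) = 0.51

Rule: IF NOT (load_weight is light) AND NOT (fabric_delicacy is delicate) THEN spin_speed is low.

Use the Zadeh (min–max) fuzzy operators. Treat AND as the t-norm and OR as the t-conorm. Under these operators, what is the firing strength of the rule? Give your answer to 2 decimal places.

0.06

firing strength: ¬light=1−0.94=0.06, ¬delicate=1−0.51=0.49; AND[min(a, b)] → w = 0.06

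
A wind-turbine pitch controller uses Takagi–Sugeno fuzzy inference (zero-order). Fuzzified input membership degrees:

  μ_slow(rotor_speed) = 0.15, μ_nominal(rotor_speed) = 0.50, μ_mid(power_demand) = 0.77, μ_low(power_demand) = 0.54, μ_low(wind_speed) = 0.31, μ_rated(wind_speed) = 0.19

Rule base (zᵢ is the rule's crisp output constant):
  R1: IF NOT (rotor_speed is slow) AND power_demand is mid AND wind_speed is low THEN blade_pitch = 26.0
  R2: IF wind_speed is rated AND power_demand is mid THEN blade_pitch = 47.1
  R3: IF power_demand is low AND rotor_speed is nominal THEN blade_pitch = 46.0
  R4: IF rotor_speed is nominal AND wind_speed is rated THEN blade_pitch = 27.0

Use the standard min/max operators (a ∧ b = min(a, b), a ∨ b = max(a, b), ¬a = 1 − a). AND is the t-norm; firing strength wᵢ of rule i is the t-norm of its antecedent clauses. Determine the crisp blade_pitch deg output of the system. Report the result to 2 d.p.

R1 (z=26.0): ¬slow=1−0.15=0.85, mid=0.77, low=0.31; AND[min(a, b)] → w = 0.31
R2 (z=47.1): rated=0.19, mid=0.77; AND[min(a, b)] → w = 0.19
R3 (z=46.0): low=0.54, nominal=0.50; AND[min(a, b)] → w = 0.50
R4 (z=27.0): nominal=0.50, rated=0.19; AND[min(a, b)] → w = 0.19
Weighted average = (0.31·26.0 + 0.19·47.1 + 0.50·46.0 + 0.19·27.0) / (0.31 + 0.19 + 0.50 + 0.19)
  = 45.1390 / 1.1900 = 37.93

37.93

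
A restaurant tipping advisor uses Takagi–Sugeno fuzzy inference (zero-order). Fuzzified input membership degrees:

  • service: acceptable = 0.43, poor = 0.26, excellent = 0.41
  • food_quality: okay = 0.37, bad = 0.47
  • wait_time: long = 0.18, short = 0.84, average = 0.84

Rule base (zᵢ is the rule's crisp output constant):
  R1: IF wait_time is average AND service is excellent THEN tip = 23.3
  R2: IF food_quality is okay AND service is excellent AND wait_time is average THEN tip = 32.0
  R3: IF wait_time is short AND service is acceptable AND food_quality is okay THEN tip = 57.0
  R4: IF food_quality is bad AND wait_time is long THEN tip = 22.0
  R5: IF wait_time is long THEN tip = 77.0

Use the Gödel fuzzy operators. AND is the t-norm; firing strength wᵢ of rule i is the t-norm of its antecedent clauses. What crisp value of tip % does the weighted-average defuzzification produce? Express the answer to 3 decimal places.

R1 (z=23.3): average=0.84, excellent=0.41; AND[min(a, b)] → w = 0.41
R2 (z=32.0): okay=0.37, excellent=0.41, average=0.84; AND[min(a, b)] → w = 0.37
R3 (z=57.0): short=0.84, acceptable=0.43, okay=0.37; AND[min(a, b)] → w = 0.37
R4 (z=22.0): bad=0.47, long=0.18; AND[min(a, b)] → w = 0.18
R5 (z=77.0): long=0.18 → w = 0.18
Weighted average = (0.41·23.3 + 0.37·32.0 + 0.37·57.0 + 0.18·22.0 + 0.18·77.0) / (0.41 + 0.37 + 0.37 + 0.18 + 0.18)
  = 60.3030 / 1.5100 = 39.936

39.936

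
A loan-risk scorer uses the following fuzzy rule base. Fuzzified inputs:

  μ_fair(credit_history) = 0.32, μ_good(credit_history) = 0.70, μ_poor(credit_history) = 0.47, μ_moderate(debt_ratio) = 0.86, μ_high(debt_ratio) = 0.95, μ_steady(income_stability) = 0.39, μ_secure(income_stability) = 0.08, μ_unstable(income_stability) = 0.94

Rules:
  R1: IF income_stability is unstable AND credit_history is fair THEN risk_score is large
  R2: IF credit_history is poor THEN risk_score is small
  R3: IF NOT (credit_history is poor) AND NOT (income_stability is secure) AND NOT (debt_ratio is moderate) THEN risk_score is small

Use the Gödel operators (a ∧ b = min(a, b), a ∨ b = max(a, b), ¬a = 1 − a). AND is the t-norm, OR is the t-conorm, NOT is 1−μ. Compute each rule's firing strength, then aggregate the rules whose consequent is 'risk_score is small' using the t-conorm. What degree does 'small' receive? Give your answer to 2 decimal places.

0.47

R1: unstable=0.94, fair=0.32; AND[min(a, b)] → w = 0.32
R2: poor=0.47 → w = 0.47
R3: ¬poor=1−0.47=0.53, ¬secure=1−0.08=0.92, ¬moderate=1−0.86=0.14; AND[min(a, b)] → w = 0.14
Rules with consequent 'small': {R2, R3} → strengths 0.47, 0.14
Aggregate via t-conorm [max(a, b)]: 0.47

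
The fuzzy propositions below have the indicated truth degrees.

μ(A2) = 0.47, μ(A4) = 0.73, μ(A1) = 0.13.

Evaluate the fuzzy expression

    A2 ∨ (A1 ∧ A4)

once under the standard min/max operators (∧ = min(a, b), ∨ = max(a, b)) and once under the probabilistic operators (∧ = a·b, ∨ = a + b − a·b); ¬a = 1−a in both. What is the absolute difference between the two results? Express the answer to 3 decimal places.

0.050

Under standard min/max:
  A1 ∧ A4 = min(a, b) on (0.13, 0.73) = 0.13
  A2 ∨ (A1 ∧ A4) = max(a, b) on (0.47, 0.13) = 0.47
  → value = 0.4700
Under probabilistic:
  A1 ∧ A4 = a·b on (0.1300, 0.7300) = 0.0949
  A2 ∨ (A1 ∧ A4) = a + b − a·b on (0.4700, 0.0949) = 0.5203
  → value = 0.5203
|0.4700 − 0.5203| = 0.050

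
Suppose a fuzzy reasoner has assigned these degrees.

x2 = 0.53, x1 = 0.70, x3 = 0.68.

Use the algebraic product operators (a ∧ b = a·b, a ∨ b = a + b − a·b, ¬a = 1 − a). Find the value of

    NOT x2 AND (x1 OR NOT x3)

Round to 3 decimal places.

NOT x2 = 1 − 0.5300 = 0.4700
NOT x3 = 1 − 0.6800 = 0.3200
x1 OR NOT x3 = a + b − a·b on (0.7000, 0.3200) = 0.7960
NOT x2 AND (x1 OR NOT x3) = a·b on (0.4700, 0.7960) = 0.3741

0.374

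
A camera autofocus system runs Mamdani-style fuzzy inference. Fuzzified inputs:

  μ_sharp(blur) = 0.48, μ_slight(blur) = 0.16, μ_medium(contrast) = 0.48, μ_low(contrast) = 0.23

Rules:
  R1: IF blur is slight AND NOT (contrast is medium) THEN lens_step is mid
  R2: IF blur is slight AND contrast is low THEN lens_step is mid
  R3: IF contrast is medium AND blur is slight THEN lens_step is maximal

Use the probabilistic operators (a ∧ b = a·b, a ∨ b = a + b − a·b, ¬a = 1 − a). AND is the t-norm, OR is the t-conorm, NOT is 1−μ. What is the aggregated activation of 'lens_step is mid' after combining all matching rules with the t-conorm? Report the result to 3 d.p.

0.117

R1: slight=0.16, ¬medium=1−0.48=0.52; AND[a·b] → w = 0.0832
R2: slight=0.16, low=0.23; AND[a·b] → w = 0.0368
R3: medium=0.48, slight=0.16; AND[a·b] → w = 0.0768
Rules with consequent 'mid': {R1, R2} → strengths 0.0832, 0.0368
Aggregate via t-conorm [a + b − a·b]: 0.1169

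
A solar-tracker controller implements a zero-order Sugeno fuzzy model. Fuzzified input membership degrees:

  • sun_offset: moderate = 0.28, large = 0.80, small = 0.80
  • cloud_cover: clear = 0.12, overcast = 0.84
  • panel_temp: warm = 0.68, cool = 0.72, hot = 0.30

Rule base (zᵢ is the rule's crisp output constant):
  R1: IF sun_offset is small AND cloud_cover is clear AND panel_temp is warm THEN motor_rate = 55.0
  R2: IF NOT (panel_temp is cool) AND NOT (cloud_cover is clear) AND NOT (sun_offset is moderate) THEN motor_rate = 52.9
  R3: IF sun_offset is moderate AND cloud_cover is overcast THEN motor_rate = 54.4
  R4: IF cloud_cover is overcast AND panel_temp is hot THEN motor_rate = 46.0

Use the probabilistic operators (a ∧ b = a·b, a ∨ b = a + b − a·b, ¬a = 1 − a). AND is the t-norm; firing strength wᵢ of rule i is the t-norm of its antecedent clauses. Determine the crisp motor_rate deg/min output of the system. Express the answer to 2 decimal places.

R1 (z=55.0): small=0.80, clear=0.12, warm=0.68; AND[a·b] → w = 0.0653
R2 (z=52.9): ¬cool=1−0.72=0.28, ¬clear=1−0.12=0.88, ¬moderate=1−0.28=0.72; AND[a·b] → w = 0.1774
R3 (z=54.4): moderate=0.28, overcast=0.84; AND[a·b] → w = 0.2352
R4 (z=46.0): overcast=0.84, hot=0.30; AND[a·b] → w = 0.2520
Weighted average = (0.0653·55.0 + 0.1774·52.9 + 0.2352·54.4 + 0.2520·46.0) / (0.0653 + 0.1774 + 0.2352 + 0.2520)
  = 37.3622 / 0.7299 = 51.19

51.19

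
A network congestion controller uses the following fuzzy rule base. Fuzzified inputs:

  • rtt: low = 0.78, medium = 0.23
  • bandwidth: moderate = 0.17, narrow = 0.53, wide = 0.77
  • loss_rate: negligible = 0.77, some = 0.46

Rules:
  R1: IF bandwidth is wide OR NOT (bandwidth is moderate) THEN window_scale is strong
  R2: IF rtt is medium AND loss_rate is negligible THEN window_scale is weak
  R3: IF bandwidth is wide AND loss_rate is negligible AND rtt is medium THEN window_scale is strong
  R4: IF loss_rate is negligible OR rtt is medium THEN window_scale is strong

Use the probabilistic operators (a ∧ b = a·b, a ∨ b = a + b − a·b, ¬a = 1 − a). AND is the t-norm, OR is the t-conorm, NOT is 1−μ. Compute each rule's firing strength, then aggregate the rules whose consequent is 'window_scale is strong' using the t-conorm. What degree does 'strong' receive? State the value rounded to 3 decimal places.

0.994

R1: wide=0.77, ¬moderate=1−0.17=0.83; OR[a + b − a·b] → w = 0.9609
R2: medium=0.23, negligible=0.77; AND[a·b] → w = 0.1771
R3: wide=0.77, negligible=0.77, medium=0.23; AND[a·b] → w = 0.1364
R4: negligible=0.77, medium=0.23; OR[a + b − a·b] → w = 0.8229
Rules with consequent 'strong': {R1, R3, R4} → strengths 0.9609, 0.1364, 0.8229
Aggregate via t-conorm [a + b − a·b]: 0.9940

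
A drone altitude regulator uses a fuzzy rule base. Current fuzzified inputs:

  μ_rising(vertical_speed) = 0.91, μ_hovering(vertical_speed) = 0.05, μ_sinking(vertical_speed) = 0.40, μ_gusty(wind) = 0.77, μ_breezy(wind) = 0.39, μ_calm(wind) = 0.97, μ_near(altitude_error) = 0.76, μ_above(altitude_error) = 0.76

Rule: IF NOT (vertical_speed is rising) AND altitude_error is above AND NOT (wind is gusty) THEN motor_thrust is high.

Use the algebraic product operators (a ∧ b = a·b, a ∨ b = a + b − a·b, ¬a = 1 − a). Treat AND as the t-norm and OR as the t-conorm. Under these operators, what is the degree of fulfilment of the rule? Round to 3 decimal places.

firing strength: ¬rising=1−0.91=0.09, above=0.76, ¬gusty=1−0.77=0.23; AND[a·b] → w = 0.0157

0.016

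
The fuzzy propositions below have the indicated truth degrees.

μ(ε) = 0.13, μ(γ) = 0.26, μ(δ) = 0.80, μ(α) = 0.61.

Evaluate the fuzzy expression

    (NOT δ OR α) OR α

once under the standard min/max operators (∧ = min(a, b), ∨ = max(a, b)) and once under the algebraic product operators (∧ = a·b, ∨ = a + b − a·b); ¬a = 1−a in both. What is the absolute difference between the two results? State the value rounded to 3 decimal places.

Under standard min/max:
  NOT δ = 1 − 0.80 = 0.20
  NOT δ OR α = max(a, b) on (0.20, 0.61) = 0.61
  (NOT δ OR α) OR α = max(a, b) on (0.61, 0.61) = 0.61
  → value = 0.6100
Under algebraic product:
  NOT δ = 1 − 0.8000 = 0.2000
  NOT δ OR α = a + b − a·b on (0.2000, 0.6100) = 0.6880
  (NOT δ OR α) OR α = a + b − a·b on (0.6880, 0.6100) = 0.8783
  → value = 0.8783
|0.6100 − 0.8783| = 0.268

0.268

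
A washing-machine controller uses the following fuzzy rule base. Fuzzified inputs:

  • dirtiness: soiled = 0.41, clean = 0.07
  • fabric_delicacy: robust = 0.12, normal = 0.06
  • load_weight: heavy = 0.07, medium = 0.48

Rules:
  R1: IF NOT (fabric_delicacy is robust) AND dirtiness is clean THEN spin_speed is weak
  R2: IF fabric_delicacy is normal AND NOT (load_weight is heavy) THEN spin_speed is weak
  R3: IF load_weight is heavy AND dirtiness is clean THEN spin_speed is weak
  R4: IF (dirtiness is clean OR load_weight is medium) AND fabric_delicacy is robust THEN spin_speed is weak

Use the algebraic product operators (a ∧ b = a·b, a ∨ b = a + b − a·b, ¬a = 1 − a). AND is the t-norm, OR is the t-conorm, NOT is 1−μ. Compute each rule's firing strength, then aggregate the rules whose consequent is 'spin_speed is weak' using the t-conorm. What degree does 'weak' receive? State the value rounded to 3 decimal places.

0.173

R1: ¬robust=1−0.12=0.88, clean=0.07; AND[a·b] → w = 0.0616
R2: normal=0.06, ¬heavy=1−0.07=0.93; AND[a·b] → w = 0.0558
R3: heavy=0.07, clean=0.07; AND[a·b] → w = 0.0049
R4: (clean=0.07 OR medium=0.48) = 0.5164; AND[a·b] with robust=0.12 → w = 0.0620
Rules with consequent 'weak': {R1, R2, R3, R4} → strengths 0.0616, 0.0558, 0.0049, 0.0620
Aggregate via t-conorm [a + b − a·b]: 0.1729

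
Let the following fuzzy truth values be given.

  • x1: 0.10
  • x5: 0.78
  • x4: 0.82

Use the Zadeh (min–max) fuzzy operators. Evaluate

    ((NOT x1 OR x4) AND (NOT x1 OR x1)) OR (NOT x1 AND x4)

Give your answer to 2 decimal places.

NOT x1 = 1 − 0.10 = 0.90
NOT x1 OR x4 = max(a, b) on (0.90, 0.82) = 0.90
NOT x1 = 1 − 0.10 = 0.90
NOT x1 OR x1 = max(a, b) on (0.90, 0.10) = 0.90
(NOT x1 OR x4) AND (NOT x1 OR x1) = min(a, b) on (0.90, 0.90) = 0.90
NOT x1 = 1 − 0.10 = 0.90
NOT x1 AND x4 = min(a, b) on (0.90, 0.82) = 0.82
((NOT x1 OR x4) AND (NOT x1 OR x1)) OR (NOT x1 AND x4) = max(a, b) on (0.90, 0.82) = 0.90

0.90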